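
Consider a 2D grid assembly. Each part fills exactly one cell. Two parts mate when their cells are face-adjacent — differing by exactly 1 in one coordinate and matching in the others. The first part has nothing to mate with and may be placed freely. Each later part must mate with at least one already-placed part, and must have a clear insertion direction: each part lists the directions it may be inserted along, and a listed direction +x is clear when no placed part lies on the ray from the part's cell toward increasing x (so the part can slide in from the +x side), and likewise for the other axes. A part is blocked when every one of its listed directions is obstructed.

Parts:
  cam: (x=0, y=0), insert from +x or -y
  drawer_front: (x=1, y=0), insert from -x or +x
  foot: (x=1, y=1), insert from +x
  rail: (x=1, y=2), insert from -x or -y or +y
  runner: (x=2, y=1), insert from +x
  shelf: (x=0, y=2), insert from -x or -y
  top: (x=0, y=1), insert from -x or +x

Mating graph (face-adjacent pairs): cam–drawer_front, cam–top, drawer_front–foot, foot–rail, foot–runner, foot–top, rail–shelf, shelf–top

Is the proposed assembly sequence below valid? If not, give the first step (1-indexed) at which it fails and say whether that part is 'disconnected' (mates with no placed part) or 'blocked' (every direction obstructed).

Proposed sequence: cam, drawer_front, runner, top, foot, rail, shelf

Invalid at step 3 (disconnected)

1. cam@(0, 0) [+x clear] — {cam}
2. drawer_front@(1, 0) [+x clear] — {cam, drawer_front}
3. runner@(2, 1) — no placed neighbour ⇒ disconnected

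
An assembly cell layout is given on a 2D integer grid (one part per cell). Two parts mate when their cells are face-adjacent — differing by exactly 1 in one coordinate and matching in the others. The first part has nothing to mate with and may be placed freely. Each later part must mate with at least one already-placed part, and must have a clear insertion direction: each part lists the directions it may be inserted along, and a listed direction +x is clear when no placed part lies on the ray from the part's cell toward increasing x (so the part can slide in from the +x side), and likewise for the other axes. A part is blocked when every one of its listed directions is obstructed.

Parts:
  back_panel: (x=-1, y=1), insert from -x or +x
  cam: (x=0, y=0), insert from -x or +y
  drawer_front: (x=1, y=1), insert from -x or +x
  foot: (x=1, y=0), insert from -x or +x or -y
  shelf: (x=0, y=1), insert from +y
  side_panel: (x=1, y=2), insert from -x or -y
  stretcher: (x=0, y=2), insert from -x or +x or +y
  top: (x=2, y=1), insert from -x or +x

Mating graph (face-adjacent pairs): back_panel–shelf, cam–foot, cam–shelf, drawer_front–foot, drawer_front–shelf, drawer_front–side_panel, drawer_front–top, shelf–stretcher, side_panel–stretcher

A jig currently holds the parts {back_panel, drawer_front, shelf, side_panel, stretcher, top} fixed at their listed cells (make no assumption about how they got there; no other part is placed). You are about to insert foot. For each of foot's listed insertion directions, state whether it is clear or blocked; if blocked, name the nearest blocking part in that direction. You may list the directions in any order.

+x: clear; -x: clear; -y: clear

-x: ray from foot(1, 0) has no placed part ⇒ clear
+x: ray from foot(1, 0) has no placed part ⇒ clear
-y: ray from foot(1, 0) has no placed part ⇒ clear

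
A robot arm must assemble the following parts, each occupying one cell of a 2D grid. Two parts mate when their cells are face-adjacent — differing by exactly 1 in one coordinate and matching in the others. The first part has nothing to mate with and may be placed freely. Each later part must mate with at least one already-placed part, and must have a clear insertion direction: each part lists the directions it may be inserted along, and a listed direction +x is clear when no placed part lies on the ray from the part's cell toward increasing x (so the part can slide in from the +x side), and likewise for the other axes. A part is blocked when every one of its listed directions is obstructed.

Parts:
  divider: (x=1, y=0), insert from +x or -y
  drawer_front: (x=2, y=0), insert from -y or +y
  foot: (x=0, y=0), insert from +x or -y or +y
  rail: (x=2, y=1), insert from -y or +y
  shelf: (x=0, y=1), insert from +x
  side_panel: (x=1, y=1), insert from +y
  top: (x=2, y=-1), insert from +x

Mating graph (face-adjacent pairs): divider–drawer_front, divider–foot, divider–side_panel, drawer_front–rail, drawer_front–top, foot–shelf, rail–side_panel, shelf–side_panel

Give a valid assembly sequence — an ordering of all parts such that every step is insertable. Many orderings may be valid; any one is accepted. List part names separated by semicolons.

drawer_front; divider; top; foot; shelf; rail; side_panel

1. drawer_front@(2, 0) [-y clear] — {drawer_front}
2. divider@(1, 0) [-y clear] — {divider, drawer_front}
3. top@(2, -1) [+x clear] — {divider, drawer_front, top}
4. foot@(0, 0) [-y clear] — {divider, drawer_front, foot, top}
5. shelf@(0, 1) [+x clear] — {divider, drawer_front, foot, shelf, top}
6. rail@(2, 1) [+y clear] — {divider, drawer_front, foot, rail, shelf, top}
7. side_panel@(1, 1) [+y clear] — {divider, drawer_front, foot, rail, shelf, side_panel, top}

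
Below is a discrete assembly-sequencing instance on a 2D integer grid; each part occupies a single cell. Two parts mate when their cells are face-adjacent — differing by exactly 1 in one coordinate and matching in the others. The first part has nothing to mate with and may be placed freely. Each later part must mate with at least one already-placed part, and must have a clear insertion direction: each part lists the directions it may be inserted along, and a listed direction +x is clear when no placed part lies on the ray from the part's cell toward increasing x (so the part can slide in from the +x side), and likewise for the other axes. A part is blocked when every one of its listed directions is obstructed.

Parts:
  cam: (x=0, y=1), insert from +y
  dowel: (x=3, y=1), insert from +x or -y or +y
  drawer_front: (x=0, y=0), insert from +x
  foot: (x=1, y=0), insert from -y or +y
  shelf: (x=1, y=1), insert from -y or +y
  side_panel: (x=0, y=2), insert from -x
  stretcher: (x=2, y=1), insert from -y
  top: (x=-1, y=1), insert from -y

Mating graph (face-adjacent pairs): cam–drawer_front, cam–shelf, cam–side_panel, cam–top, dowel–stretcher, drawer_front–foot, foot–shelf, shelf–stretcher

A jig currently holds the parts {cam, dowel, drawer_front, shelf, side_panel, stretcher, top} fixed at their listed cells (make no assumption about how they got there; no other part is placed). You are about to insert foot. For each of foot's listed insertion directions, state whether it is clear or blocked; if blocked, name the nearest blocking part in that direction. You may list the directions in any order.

+y: blocked by shelf; -y: clear

-y: ray from foot(1, 0) has no placed part ⇒ clear
+y: nearest on ray is shelf@(1, 1) ⇒ blocked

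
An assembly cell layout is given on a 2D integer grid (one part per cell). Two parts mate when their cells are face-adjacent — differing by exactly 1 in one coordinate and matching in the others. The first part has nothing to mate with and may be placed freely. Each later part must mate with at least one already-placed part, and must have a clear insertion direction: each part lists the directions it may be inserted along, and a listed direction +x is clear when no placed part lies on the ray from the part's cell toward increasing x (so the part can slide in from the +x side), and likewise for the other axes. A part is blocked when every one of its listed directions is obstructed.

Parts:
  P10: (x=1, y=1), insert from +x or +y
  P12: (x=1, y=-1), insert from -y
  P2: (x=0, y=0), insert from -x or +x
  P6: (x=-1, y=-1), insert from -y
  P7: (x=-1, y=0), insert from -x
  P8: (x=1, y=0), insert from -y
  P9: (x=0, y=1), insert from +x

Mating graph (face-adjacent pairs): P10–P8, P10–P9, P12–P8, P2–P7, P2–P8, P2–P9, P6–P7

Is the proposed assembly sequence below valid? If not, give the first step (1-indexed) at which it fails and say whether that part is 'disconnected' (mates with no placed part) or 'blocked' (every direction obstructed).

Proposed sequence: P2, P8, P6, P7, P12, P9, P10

Invalid at step 3 (disconnected)

1. P2@(0, 0) [-x clear] — {P2}
2. P8@(1, 0) [-y clear] — {P2, P8}
3. P6@(-1, -1) — no placed neighbour ⇒ disconnected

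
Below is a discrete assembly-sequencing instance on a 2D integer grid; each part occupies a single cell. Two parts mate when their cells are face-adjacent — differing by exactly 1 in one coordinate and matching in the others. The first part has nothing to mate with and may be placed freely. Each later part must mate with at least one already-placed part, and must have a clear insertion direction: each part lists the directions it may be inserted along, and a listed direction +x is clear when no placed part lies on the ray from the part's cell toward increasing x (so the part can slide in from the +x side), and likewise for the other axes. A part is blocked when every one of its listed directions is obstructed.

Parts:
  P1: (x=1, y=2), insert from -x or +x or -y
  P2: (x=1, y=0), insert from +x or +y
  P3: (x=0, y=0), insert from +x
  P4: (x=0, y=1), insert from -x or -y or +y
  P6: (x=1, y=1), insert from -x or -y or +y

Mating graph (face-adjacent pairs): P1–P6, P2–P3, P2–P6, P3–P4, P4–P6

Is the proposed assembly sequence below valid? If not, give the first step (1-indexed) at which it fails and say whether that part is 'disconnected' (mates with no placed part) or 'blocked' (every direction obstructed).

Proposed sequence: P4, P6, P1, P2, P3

Invalid at step 5 (blocked)

1. P4@(0, 1) [-x clear] — {P4}
2. P6@(1, 1) [-y clear] — {P4, P6}
3. P1@(1, 2) [-x clear] — {P1, P4, P6}
4. P2@(1, 0) [+x clear] — {P1, P2, P4, P6}
5. P3@(0, 0) — +x all obstructed ⇒ blocked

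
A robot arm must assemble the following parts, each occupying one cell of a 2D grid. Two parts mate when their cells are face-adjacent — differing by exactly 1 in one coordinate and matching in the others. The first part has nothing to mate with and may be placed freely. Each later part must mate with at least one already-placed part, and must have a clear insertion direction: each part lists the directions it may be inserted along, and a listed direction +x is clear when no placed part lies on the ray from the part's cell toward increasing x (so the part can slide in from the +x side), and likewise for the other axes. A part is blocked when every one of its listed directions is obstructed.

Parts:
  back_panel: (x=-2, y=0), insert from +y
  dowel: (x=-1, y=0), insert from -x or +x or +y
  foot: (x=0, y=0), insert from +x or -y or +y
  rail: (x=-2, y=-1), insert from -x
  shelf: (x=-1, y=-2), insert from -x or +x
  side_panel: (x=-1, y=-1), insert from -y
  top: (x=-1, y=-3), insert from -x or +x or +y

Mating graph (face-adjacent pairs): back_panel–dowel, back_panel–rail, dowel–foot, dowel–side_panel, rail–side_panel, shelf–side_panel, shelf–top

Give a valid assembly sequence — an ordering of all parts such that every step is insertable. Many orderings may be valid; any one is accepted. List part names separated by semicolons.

1. foot@(0, 0) [+x clear] — {foot}
2. dowel@(-1, 0) [-x clear] — {dowel, foot}
3. back_panel@(-2, 0) [+y clear] — {back_panel, dowel, foot}
4. rail@(-2, -1) [-x clear] — {back_panel, dowel, foot, rail}
5. side_panel@(-1, -1) [-y clear] — {back_panel, dowel, foot, rail, side_panel}
6. shelf@(-1, -2) [-x clear] — {back_panel, dowel, foot, rail, shelf, side_panel}
7. top@(-1, -3) [-x clear] — {back_panel, dowel, foot, rail, shelf, side_panel, top}

foot; dowel; back_panel; rail; side_panel; shelf; top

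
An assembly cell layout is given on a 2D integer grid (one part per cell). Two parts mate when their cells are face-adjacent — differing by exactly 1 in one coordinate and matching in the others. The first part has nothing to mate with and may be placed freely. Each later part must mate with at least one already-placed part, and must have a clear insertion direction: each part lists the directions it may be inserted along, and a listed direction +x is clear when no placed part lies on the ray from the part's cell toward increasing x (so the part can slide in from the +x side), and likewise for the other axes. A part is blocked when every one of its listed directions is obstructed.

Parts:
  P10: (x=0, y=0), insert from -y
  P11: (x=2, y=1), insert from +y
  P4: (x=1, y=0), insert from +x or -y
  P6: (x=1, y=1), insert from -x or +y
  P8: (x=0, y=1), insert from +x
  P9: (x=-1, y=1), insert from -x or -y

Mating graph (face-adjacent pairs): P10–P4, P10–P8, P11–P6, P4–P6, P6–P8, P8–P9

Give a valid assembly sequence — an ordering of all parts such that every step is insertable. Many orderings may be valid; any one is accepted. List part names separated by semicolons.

1. P4@(1, 0) [+x clear] — {P4}
2. P10@(0, 0) [-y clear] — {P10, P4}
3. P8@(0, 1) [+x clear] — {P10, P4, P8}
4. P6@(1, 1) [+y clear] — {P10, P4, P6, P8}
5. P11@(2, 1) [+y clear] — {P10, P11, P4, P6, P8}
6. P9@(-1, 1) [-x clear] — {P10, P11, P4, P6, P8, P9}

P4; P10; P8; P6; P11; P9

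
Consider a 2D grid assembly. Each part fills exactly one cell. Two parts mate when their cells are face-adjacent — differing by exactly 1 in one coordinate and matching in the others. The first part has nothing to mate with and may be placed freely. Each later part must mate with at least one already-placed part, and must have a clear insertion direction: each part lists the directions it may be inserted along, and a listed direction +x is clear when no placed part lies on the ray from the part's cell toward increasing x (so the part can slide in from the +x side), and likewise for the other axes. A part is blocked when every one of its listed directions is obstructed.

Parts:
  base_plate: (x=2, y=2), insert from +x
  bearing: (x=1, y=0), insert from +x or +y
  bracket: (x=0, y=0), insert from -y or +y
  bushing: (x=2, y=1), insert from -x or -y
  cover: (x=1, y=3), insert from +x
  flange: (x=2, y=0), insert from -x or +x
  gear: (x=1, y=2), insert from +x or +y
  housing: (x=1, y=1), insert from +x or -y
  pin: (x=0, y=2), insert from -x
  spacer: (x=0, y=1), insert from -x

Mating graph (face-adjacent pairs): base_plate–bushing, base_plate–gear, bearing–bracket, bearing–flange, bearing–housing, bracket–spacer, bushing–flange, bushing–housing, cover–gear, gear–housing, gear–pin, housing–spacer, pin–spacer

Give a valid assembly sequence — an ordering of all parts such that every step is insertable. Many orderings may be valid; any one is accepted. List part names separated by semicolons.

1. housing@(1, 1) [+x clear] — {housing}
2. bearing@(1, 0) [+x clear] — {bearing, housing}
3. bracket@(0, 0) [-y clear] — {bearing, bracket, housing}
4. gear@(1, 2) [+x clear] — {bearing, bracket, gear, housing}
5. base_plate@(2, 2) [+x clear] — {base_plate, bearing, bracket, gear, housing}
6. cover@(1, 3) [+x clear] — {base_plate, bearing, bracket, cover, gear, housing}
7. pin@(0, 2) [-x clear] — {base_plate, bearing, bracket, cover, gear, housing, pin}
8. bushing@(2, 1) [-y clear] — {base_plate, bearing, bracket, bushing, cover, gear, housing, pin}
9. flange@(2, 0) [+x clear] — {base_plate, bearing, bracket, bushing, cover, flange, gear, housing, pin}
10. spacer@(0, 1) [-x clear] — {base_plate, bearing, bracket, bushing, cover, flange, gear, housing, pin, spacer}

housing; bearing; bracket; gear; base_plate; cover; pin; bushing; flange; spacer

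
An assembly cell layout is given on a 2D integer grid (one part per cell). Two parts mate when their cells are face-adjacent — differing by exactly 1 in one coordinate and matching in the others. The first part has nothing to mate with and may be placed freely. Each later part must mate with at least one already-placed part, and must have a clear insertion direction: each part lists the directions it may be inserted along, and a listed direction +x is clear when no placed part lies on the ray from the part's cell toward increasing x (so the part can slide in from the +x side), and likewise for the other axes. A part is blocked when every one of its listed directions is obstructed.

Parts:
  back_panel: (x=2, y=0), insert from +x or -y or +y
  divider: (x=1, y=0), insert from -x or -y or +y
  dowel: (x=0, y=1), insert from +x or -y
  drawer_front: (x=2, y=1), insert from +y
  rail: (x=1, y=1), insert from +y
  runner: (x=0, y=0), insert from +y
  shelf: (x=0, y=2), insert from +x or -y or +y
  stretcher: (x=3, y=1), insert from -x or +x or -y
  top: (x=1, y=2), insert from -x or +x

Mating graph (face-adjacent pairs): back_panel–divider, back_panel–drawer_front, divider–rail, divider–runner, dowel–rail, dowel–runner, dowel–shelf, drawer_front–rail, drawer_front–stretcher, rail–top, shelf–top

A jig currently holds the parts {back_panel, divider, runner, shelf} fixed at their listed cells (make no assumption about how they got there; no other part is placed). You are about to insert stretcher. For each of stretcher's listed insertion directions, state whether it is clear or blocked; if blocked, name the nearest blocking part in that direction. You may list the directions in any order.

+x: clear; -x: clear; -y: clear

-x: ray from stretcher(3, 1) has no placed part ⇒ clear
+x: ray from stretcher(3, 1) has no placed part ⇒ clear
-y: ray from stretcher(3, 1) has no placed part ⇒ clear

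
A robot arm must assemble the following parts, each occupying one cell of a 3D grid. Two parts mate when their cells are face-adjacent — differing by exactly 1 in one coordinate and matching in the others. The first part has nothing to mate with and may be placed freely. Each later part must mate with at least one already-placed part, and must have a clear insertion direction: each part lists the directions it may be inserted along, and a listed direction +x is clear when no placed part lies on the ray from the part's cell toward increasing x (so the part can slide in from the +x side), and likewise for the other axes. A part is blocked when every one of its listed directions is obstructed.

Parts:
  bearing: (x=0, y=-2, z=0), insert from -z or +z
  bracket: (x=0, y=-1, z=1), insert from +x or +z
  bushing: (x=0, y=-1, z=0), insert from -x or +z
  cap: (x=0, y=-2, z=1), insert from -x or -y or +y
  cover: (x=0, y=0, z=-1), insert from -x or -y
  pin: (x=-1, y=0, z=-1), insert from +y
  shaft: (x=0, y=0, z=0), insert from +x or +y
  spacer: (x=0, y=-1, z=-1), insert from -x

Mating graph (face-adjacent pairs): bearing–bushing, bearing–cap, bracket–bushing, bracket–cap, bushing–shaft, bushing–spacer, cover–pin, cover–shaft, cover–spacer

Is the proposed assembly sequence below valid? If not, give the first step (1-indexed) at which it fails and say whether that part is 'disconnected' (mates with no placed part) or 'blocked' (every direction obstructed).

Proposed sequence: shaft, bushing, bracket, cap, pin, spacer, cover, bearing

Invalid at step 5 (disconnected)

1. shaft@(0, 0, 0) [+x clear] — {shaft}
2. bushing@(0, -1, 0) [-x clear] — {bushing, shaft}
3. bracket@(0, -1, 1) [+x clear] — {bracket, bushing, shaft}
4. cap@(0, -2, 1) [-x clear] — {bracket, bushing, cap, shaft}
5. pin@(-1, 0, -1) — no placed neighbour ⇒ disconnected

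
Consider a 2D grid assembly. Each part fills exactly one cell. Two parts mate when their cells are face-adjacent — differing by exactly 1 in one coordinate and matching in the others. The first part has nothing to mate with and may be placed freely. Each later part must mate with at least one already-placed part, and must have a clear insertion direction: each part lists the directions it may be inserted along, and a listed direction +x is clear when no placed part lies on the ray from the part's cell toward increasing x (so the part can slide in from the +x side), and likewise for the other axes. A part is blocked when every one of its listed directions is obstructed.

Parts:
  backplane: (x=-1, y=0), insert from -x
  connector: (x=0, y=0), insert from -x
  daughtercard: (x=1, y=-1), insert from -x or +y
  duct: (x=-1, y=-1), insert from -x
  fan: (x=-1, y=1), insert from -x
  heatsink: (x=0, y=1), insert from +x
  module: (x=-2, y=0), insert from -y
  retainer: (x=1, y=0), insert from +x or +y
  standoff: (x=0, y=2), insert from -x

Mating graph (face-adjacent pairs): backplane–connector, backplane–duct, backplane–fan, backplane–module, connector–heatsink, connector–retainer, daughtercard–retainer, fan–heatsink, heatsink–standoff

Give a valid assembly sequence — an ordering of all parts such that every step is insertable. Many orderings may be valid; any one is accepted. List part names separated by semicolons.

1. heatsink@(0, 1) [+x clear] — {heatsink}
2. standoff@(0, 2) [-x clear] — {heatsink, standoff}
3. fan@(-1, 1) [-x clear] — {fan, heatsink, standoff}
4. connector@(0, 0) [-x clear] — {connector, fan, heatsink, standoff}
5. retainer@(1, 0) [+x clear] — {connector, fan, heatsink, retainer, standoff}
6. daughtercard@(1, -1) [-x clear] — {connector, daughtercard, fan, heatsink, retainer, standoff}
7. backplane@(-1, 0) [-x clear] — {backplane, connector, daughtercard, fan, heatsink, retainer, standoff}
8. duct@(-1, -1) [-x clear] — {backplane, connector, daughtercard, duct, fan, heatsink, retainer, standoff}
9. module@(-2, 0) [-y clear] — {backplane, connector, daughtercard, duct, fan, heatsink, module, retainer, standoff}

heatsink; standoff; fan; connector; retainer; daughtercard; backplane; duct; module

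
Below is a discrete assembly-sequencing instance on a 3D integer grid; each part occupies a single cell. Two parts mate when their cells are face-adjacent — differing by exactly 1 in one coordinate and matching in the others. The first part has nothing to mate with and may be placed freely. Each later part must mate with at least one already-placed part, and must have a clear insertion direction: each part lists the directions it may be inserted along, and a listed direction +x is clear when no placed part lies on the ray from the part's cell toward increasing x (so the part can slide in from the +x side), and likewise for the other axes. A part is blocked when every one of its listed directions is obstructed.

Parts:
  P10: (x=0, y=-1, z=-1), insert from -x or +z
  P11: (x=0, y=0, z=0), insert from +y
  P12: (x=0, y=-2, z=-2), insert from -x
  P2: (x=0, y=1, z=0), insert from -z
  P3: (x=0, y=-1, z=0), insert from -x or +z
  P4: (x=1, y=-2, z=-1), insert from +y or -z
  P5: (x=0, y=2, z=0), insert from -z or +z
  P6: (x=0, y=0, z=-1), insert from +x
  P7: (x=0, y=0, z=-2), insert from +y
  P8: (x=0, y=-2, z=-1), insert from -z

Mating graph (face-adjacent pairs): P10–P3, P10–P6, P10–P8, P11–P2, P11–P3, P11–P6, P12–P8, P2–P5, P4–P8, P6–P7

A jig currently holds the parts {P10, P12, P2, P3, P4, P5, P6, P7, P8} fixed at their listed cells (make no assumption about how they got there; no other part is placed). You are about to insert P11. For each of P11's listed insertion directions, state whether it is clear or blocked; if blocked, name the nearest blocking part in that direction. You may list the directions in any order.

+y: blocked by P2

+y: nearest on ray is P2@(0, 1, 0) ⇒ blocked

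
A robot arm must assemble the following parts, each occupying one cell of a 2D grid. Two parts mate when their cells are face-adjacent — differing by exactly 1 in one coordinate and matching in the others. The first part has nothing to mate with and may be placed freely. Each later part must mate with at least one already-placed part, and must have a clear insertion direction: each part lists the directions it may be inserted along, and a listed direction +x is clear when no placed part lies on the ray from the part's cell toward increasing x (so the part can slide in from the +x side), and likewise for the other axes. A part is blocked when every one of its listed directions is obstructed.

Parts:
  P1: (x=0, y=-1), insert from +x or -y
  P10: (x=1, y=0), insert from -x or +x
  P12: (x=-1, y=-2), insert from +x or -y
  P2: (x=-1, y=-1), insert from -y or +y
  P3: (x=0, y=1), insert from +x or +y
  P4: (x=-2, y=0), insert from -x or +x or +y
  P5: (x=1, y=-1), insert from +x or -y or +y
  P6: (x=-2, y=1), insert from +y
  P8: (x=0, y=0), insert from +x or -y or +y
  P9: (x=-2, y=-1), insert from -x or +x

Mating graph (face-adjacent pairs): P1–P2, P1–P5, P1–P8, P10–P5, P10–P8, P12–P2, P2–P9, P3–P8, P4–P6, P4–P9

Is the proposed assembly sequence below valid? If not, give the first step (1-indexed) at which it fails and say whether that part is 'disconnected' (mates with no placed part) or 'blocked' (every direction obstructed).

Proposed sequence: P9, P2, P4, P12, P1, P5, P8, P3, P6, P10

Valid

1. P9@(-2, -1) [-x clear] — {P9}
2. P2@(-1, -1) [-y clear] — {P2, P9}
3. P4@(-2, 0) [-x clear] — {P2, P4, P9}
4. P12@(-1, -2) [+x clear] — {P12, P2, P4, P9}
5. P1@(0, -1) [+x clear] — {P1, P12, P2, P4, P9}
6. P5@(1, -1) [+x clear] — {P1, P12, P2, P4, P5, P9}
7. P8@(0, 0) [+x clear] — {P1, P12, P2, P4, P5, P8, P9}
8. P3@(0, 1) [+x clear] — {P1, P12, P2, P3, P4, P5, P8, P9}
9. P6@(-2, 1) [+y clear] — {P1, P12, P2, P3, P4, P5, P6, P8, P9}
10. P10@(1, 0) [+x clear] — {P1, P10, P12, P2, P3, P4, P5, P6, P8, P9}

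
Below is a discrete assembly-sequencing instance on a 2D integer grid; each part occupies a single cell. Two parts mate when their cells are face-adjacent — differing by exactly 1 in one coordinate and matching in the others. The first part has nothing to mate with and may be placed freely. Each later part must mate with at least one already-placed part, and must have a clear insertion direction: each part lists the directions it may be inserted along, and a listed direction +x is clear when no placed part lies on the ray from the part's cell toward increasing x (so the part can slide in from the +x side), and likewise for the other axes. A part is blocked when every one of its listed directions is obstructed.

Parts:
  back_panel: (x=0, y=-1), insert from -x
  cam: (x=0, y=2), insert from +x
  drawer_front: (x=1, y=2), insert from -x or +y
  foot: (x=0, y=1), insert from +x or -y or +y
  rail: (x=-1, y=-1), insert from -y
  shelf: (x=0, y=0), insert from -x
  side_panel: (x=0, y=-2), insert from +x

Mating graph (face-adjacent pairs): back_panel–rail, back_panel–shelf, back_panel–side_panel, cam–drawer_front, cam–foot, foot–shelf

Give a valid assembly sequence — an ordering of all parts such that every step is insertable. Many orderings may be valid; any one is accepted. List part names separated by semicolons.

1. foot@(0, 1) [+x clear] — {foot}
2. shelf@(0, 0) [-x clear] — {foot, shelf}
3. cam@(0, 2) [+x clear] — {cam, foot, shelf}
4. drawer_front@(1, 2) [+y clear] — {cam, drawer_front, foot, shelf}
5. back_panel@(0, -1) [-x clear] — {back_panel, cam, drawer_front, foot, shelf}
6. side_panel@(0, -2) [+x clear] — {back_panel, cam, drawer_front, foot, shelf, side_panel}
7. rail@(-1, -1) [-y clear] — {back_panel, cam, drawer_front, foot, rail, shelf, side_panel}

foot; shelf; cam; drawer_front; back_panel; side_panel; rail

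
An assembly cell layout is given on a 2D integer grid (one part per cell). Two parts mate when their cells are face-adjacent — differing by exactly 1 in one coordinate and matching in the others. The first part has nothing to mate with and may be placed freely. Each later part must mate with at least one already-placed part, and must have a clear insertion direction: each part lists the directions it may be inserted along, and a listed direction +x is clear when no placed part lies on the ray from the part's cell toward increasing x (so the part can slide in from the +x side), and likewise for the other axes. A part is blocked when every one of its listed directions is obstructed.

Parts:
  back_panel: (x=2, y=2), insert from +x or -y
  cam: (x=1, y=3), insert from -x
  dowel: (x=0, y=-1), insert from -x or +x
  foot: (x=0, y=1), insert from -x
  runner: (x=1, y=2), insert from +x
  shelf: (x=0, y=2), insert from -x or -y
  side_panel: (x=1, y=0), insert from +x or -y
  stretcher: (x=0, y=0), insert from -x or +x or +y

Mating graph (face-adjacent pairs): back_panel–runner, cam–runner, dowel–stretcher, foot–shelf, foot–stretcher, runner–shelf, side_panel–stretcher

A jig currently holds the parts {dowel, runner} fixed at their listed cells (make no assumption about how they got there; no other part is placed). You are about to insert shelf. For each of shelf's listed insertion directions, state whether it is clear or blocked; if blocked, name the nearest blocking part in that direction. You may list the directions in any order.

-x: ray from shelf(0, 2) has no placed part ⇒ clear
-y: nearest on ray is dowel@(0, -1) ⇒ blocked

-x: clear; -y: blocked by dowel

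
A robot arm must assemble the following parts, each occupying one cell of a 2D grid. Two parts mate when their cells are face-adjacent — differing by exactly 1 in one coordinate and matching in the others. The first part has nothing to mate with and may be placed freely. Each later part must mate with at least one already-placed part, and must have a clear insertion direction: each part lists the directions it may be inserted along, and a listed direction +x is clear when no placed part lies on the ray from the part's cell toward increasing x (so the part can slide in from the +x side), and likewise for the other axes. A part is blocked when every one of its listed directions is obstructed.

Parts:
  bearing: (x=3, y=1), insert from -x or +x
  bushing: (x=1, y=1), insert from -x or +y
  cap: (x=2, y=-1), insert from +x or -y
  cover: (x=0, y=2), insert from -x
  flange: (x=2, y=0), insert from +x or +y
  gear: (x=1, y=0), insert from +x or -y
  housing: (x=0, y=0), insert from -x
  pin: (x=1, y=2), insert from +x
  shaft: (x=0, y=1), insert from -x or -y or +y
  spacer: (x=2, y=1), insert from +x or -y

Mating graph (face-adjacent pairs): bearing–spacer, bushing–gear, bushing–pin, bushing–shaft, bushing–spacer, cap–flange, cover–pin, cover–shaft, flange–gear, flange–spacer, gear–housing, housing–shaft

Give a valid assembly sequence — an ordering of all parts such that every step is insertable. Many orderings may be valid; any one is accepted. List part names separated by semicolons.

1. cover@(0, 2) [-x clear] — {cover}
2. shaft@(0, 1) [-x clear] — {cover, shaft}
3. bushing@(1, 1) [+y clear] — {bushing, cover, shaft}
4. gear@(1, 0) [+x clear] — {bushing, cover, gear, shaft}
5. flange@(2, 0) [+x clear] — {bushing, cover, flange, gear, shaft}
6. housing@(0, 0) [-x clear] — {bushing, cover, flange, gear, housing, shaft}
7. pin@(1, 2) [+x clear] — {bushing, cover, flange, gear, housing, pin, shaft}
8. spacer@(2, 1) [+x clear] — {bushing, cover, flange, gear, housing, pin, shaft, spacer}
9. bearing@(3, 1) [+x clear] — {bearing, bushing, cover, flange, gear, housing, pin, shaft, spacer}
10. cap@(2, -1) [+x clear] — {bearing, bushing, cap, cover, flange, gear, housing, pin, shaft, spacer}

cover; shaft; bushing; gear; flange; housing; pin; spacer; bearing; cap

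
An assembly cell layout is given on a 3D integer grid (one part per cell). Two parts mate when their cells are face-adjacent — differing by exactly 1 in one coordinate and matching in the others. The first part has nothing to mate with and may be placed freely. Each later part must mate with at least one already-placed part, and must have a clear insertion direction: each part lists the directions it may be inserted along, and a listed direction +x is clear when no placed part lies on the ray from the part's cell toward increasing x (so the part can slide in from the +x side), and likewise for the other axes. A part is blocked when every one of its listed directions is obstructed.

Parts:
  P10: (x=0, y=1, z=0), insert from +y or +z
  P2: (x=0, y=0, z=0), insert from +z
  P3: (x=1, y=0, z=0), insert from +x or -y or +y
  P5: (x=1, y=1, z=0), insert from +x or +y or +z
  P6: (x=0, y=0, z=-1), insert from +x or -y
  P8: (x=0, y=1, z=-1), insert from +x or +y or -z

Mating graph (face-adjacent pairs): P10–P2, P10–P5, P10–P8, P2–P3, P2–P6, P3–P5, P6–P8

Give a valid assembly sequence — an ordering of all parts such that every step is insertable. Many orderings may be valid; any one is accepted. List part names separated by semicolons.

P5; P10; P2; P8; P6; P3

1. P5@(1, 1, 0) [+x clear] — {P5}
2. P10@(0, 1, 0) [+y clear] — {P10, P5}
3. P2@(0, 0, 0) [+z clear] — {P10, P2, P5}
4. P8@(0, 1, -1) [+x clear] — {P10, P2, P5, P8}
5. P6@(0, 0, -1) [+x clear] — {P10, P2, P5, P6, P8}
6. P3@(1, 0, 0) [+x clear] — {P10, P2, P3, P5, P6, P8}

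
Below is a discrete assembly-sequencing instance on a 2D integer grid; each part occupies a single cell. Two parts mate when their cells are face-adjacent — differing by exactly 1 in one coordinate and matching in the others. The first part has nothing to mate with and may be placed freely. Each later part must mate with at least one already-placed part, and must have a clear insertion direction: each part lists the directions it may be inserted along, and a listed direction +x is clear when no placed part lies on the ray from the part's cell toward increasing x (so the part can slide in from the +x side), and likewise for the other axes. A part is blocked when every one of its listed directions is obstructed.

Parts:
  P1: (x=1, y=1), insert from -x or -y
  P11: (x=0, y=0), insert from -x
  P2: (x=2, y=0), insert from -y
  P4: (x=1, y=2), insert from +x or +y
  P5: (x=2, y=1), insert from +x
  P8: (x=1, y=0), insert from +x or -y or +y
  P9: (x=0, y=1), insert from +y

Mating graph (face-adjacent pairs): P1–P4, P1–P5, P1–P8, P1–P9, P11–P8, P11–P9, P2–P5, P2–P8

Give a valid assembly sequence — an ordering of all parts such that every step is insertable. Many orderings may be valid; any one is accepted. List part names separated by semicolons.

P5; P1; P9; P8; P11; P4; P2

1. P5@(2, 1) [+x clear] — {P5}
2. P1@(1, 1) [-x clear] — {P1, P5}
3. P9@(0, 1) [+y clear] — {P1, P5, P9}
4. P8@(1, 0) [+x clear] — {P1, P5, P8, P9}
5. P11@(0, 0) [-x clear] — {P1, P11, P5, P8, P9}
6. P4@(1, 2) [+x clear] — {P1, P11, P4, P5, P8, P9}
7. P2@(2, 0) [-y clear] — {P1, P11, P2, P4, P5, P8, P9}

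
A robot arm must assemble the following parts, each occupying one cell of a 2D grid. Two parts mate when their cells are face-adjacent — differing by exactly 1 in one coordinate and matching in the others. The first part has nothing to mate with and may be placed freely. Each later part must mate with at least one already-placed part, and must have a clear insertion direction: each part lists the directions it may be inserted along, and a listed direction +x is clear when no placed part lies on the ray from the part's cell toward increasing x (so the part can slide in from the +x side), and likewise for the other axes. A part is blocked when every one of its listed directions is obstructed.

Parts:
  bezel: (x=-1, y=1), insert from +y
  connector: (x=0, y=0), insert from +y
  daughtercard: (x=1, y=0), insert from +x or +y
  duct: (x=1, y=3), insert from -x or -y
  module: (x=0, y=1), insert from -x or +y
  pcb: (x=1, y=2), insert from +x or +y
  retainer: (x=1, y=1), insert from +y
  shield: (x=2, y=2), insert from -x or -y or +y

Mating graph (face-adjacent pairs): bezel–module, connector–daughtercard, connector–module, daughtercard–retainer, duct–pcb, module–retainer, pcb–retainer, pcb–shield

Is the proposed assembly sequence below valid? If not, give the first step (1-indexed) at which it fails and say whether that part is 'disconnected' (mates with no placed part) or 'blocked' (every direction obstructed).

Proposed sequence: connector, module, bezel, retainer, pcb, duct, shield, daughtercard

Valid

1. connector@(0, 0) [+y clear] — {connector}
2. module@(0, 1) [-x clear] — {connector, module}
3. bezel@(-1, 1) [+y clear] — {bezel, connector, module}
4. retainer@(1, 1) [+y clear] — {bezel, connector, module, retainer}
5. pcb@(1, 2) [+x clear] — {bezel, connector, module, pcb, retainer}
6. duct@(1, 3) [-x clear] — {bezel, connector, duct, module, pcb, retainer}
7. shield@(2, 2) [-y clear] — {bezel, connector, duct, module, pcb, retainer, shield}
8. daughtercard@(1, 0) [+x clear] — {bezel, connector, daughtercard, duct, module, pcb, retainer, shield}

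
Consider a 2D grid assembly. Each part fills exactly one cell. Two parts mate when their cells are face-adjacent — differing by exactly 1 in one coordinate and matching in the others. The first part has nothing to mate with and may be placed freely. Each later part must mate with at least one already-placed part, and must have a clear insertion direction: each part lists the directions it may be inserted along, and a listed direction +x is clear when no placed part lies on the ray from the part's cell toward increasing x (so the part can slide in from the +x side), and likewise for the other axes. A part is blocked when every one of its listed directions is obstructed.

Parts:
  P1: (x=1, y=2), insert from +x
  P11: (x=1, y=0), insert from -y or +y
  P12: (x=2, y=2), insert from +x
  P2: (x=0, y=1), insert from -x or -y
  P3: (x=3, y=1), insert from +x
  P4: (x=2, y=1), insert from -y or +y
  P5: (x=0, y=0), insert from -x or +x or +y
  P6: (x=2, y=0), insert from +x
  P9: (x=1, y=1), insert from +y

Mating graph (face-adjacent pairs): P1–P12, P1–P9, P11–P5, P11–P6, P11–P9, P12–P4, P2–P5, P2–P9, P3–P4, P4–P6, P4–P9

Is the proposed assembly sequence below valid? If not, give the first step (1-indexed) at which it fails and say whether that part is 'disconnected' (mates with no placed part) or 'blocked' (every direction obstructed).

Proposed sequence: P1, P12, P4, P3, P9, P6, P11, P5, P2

1. P1@(1, 2) [+x clear] — {P1}
2. P12@(2, 2) [+x clear] — {P1, P12}
3. P4@(2, 1) [-y clear] — {P1, P12, P4}
4. P3@(3, 1) [+x clear] — {P1, P12, P3, P4}
5. P9@(1, 1) — +y all obstructed ⇒ blocked

Invalid at step 5 (blocked)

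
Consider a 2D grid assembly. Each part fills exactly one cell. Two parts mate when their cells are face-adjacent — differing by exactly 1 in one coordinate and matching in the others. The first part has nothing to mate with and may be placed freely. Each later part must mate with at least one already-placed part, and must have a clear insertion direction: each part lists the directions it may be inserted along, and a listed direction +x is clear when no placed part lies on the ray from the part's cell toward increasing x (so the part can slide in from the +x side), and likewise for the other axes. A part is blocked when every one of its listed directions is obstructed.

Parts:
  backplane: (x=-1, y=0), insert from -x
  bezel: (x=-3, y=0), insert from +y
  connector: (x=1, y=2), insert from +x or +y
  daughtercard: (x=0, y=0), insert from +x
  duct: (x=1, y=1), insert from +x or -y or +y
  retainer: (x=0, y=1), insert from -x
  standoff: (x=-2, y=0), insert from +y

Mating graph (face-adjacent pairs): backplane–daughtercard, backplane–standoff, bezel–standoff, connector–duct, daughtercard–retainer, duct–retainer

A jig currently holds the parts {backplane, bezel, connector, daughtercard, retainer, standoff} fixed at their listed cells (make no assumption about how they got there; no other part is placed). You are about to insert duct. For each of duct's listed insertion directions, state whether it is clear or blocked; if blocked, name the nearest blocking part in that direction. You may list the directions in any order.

+x: clear; +y: blocked by connector; -y: clear

+x: ray from duct(1, 1) has no placed part ⇒ clear
-y: ray from duct(1, 1) has no placed part ⇒ clear
+y: nearest on ray is connector@(1, 2) ⇒ blocked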